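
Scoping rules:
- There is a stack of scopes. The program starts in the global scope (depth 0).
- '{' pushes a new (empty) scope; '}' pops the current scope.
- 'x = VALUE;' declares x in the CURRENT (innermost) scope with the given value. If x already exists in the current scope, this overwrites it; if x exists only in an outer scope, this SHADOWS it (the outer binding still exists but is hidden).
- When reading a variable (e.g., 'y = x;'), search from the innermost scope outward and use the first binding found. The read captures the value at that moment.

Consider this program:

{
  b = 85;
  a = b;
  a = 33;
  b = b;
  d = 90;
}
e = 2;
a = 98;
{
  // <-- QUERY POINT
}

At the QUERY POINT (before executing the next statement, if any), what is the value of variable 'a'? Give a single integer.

Answer: 98

Derivation:
Step 1: enter scope (depth=1)
Step 2: declare b=85 at depth 1
Step 3: declare a=(read b)=85 at depth 1
Step 4: declare a=33 at depth 1
Step 5: declare b=(read b)=85 at depth 1
Step 6: declare d=90 at depth 1
Step 7: exit scope (depth=0)
Step 8: declare e=2 at depth 0
Step 9: declare a=98 at depth 0
Step 10: enter scope (depth=1)
Visible at query point: a=98 e=2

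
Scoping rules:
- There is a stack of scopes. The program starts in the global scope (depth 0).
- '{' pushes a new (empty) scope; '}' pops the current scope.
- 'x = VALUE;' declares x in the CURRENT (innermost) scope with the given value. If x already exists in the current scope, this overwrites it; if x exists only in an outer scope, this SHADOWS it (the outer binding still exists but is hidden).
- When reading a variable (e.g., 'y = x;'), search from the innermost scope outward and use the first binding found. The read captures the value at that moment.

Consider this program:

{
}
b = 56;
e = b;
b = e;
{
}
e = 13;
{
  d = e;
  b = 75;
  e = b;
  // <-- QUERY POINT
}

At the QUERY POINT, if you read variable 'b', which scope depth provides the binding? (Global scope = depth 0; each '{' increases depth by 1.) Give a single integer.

Answer: 1

Derivation:
Step 1: enter scope (depth=1)
Step 2: exit scope (depth=0)
Step 3: declare b=56 at depth 0
Step 4: declare e=(read b)=56 at depth 0
Step 5: declare b=(read e)=56 at depth 0
Step 6: enter scope (depth=1)
Step 7: exit scope (depth=0)
Step 8: declare e=13 at depth 0
Step 9: enter scope (depth=1)
Step 10: declare d=(read e)=13 at depth 1
Step 11: declare b=75 at depth 1
Step 12: declare e=(read b)=75 at depth 1
Visible at query point: b=75 d=13 e=75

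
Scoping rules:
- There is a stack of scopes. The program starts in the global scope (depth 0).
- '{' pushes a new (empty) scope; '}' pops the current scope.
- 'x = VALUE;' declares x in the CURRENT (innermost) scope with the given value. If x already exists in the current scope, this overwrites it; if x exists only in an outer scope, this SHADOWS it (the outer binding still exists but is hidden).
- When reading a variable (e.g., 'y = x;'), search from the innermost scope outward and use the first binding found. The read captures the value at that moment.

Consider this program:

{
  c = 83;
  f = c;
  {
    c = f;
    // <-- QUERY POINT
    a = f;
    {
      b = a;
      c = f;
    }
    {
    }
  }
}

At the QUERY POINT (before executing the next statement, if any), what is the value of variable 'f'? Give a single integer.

Answer: 83

Derivation:
Step 1: enter scope (depth=1)
Step 2: declare c=83 at depth 1
Step 3: declare f=(read c)=83 at depth 1
Step 4: enter scope (depth=2)
Step 5: declare c=(read f)=83 at depth 2
Visible at query point: c=83 f=83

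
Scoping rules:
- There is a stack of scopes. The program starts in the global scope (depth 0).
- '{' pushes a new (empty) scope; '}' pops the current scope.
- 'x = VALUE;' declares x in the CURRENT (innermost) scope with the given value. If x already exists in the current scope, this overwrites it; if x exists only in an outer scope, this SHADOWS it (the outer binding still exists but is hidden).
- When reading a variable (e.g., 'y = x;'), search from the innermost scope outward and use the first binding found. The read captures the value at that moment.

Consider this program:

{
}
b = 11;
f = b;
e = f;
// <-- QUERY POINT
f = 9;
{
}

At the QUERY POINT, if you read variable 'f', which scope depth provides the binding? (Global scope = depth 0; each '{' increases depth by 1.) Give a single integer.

Answer: 0

Derivation:
Step 1: enter scope (depth=1)
Step 2: exit scope (depth=0)
Step 3: declare b=11 at depth 0
Step 4: declare f=(read b)=11 at depth 0
Step 5: declare e=(read f)=11 at depth 0
Visible at query point: b=11 e=11 f=11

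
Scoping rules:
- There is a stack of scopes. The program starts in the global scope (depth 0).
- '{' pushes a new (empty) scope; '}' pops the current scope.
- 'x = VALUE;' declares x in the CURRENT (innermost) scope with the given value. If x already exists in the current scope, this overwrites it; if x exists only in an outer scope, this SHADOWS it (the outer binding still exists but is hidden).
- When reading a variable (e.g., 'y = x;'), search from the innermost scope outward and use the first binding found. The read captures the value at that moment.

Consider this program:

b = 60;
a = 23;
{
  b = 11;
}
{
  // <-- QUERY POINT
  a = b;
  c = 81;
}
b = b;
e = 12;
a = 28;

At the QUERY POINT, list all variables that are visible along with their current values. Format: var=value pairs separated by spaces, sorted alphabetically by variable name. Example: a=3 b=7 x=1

Answer: a=23 b=60

Derivation:
Step 1: declare b=60 at depth 0
Step 2: declare a=23 at depth 0
Step 3: enter scope (depth=1)
Step 4: declare b=11 at depth 1
Step 5: exit scope (depth=0)
Step 6: enter scope (depth=1)
Visible at query point: a=23 b=60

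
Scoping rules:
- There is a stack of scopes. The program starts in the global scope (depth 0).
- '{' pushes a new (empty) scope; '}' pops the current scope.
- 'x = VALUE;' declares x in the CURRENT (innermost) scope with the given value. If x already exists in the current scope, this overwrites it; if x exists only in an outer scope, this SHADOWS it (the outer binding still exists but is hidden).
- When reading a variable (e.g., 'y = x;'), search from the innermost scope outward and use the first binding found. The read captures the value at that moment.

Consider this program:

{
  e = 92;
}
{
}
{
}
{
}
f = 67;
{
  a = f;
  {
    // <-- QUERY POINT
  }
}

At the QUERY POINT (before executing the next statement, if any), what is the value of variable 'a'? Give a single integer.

Step 1: enter scope (depth=1)
Step 2: declare e=92 at depth 1
Step 3: exit scope (depth=0)
Step 4: enter scope (depth=1)
Step 5: exit scope (depth=0)
Step 6: enter scope (depth=1)
Step 7: exit scope (depth=0)
Step 8: enter scope (depth=1)
Step 9: exit scope (depth=0)
Step 10: declare f=67 at depth 0
Step 11: enter scope (depth=1)
Step 12: declare a=(read f)=67 at depth 1
Step 13: enter scope (depth=2)
Visible at query point: a=67 f=67

Answer: 67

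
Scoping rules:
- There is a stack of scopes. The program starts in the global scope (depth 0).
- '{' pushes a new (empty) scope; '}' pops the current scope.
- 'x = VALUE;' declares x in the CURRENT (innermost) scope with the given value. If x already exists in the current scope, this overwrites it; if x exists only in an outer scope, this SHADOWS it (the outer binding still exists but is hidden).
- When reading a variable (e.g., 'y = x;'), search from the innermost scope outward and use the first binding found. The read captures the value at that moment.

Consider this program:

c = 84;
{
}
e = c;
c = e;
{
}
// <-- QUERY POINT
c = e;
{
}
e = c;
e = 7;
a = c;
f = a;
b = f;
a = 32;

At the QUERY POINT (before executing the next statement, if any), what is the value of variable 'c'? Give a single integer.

Step 1: declare c=84 at depth 0
Step 2: enter scope (depth=1)
Step 3: exit scope (depth=0)
Step 4: declare e=(read c)=84 at depth 0
Step 5: declare c=(read e)=84 at depth 0
Step 6: enter scope (depth=1)
Step 7: exit scope (depth=0)
Visible at query point: c=84 e=84

Answer: 84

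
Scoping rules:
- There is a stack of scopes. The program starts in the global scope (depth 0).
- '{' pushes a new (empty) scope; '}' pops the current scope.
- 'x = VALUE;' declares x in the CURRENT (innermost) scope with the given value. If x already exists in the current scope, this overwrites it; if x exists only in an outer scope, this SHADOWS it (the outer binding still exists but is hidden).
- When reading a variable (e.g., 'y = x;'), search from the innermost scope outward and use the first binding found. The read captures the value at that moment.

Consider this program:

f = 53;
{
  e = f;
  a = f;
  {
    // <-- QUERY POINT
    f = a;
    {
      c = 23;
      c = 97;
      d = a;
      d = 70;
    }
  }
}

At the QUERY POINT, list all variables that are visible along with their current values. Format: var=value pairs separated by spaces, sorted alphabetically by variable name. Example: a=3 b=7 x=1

Answer: a=53 e=53 f=53

Derivation:
Step 1: declare f=53 at depth 0
Step 2: enter scope (depth=1)
Step 3: declare e=(read f)=53 at depth 1
Step 4: declare a=(read f)=53 at depth 1
Step 5: enter scope (depth=2)
Visible at query point: a=53 e=53 f=53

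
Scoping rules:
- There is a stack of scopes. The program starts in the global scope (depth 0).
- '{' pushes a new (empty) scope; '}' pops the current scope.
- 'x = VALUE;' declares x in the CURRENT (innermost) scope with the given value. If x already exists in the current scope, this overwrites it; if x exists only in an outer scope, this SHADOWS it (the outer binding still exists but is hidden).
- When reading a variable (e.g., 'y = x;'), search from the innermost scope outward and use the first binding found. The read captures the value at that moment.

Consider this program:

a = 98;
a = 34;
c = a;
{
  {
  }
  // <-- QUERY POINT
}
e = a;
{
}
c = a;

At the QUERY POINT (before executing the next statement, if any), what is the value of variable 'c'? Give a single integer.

Step 1: declare a=98 at depth 0
Step 2: declare a=34 at depth 0
Step 3: declare c=(read a)=34 at depth 0
Step 4: enter scope (depth=1)
Step 5: enter scope (depth=2)
Step 6: exit scope (depth=1)
Visible at query point: a=34 c=34

Answer: 34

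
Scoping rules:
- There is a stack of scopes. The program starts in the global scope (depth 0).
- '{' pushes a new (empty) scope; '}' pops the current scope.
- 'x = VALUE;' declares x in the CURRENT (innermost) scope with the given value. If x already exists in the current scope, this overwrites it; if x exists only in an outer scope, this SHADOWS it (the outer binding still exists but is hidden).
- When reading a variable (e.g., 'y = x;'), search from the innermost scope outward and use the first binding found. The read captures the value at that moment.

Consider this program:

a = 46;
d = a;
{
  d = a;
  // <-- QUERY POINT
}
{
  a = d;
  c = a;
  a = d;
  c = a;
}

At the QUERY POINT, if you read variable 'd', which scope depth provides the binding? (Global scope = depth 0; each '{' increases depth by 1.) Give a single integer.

Step 1: declare a=46 at depth 0
Step 2: declare d=(read a)=46 at depth 0
Step 3: enter scope (depth=1)
Step 4: declare d=(read a)=46 at depth 1
Visible at query point: a=46 d=46

Answer: 1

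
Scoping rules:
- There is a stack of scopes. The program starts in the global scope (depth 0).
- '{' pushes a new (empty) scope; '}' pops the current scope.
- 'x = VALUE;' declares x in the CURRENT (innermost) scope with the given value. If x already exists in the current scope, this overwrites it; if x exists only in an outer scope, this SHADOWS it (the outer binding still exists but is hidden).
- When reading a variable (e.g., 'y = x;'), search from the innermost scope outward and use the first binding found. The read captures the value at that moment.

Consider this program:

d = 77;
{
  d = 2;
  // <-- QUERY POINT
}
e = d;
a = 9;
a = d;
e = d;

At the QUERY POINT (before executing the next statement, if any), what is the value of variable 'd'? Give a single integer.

Answer: 2

Derivation:
Step 1: declare d=77 at depth 0
Step 2: enter scope (depth=1)
Step 3: declare d=2 at depth 1
Visible at query point: d=2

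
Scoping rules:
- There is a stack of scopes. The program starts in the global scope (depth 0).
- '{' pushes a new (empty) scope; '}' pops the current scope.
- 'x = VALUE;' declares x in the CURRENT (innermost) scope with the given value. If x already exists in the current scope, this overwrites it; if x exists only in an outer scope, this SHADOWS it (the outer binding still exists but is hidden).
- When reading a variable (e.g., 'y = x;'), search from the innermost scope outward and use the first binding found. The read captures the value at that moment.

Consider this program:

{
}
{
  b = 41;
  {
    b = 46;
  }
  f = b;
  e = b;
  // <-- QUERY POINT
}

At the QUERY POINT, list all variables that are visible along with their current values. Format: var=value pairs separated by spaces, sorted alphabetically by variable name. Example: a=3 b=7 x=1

Step 1: enter scope (depth=1)
Step 2: exit scope (depth=0)
Step 3: enter scope (depth=1)
Step 4: declare b=41 at depth 1
Step 5: enter scope (depth=2)
Step 6: declare b=46 at depth 2
Step 7: exit scope (depth=1)
Step 8: declare f=(read b)=41 at depth 1
Step 9: declare e=(read b)=41 at depth 1
Visible at query point: b=41 e=41 f=41

Answer: b=41 e=41 f=41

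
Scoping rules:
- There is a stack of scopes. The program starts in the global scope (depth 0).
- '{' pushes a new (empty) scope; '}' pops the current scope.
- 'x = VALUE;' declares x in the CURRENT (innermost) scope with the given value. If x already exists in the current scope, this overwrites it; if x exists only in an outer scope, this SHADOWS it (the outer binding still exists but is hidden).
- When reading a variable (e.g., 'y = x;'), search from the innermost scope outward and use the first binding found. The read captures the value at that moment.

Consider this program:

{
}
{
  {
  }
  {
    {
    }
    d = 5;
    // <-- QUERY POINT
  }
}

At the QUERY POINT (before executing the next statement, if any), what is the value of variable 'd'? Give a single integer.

Answer: 5

Derivation:
Step 1: enter scope (depth=1)
Step 2: exit scope (depth=0)
Step 3: enter scope (depth=1)
Step 4: enter scope (depth=2)
Step 5: exit scope (depth=1)
Step 6: enter scope (depth=2)
Step 7: enter scope (depth=3)
Step 8: exit scope (depth=2)
Step 9: declare d=5 at depth 2
Visible at query point: d=5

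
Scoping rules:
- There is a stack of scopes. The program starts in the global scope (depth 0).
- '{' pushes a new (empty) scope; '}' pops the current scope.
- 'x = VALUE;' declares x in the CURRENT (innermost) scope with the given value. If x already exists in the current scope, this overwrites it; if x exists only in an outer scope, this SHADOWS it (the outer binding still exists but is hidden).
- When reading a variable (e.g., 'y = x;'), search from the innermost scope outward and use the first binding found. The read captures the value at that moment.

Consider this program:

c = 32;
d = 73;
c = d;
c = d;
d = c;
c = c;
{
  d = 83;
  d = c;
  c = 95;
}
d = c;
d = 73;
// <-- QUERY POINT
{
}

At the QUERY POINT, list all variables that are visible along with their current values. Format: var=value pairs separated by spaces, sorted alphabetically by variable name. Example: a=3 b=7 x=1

Answer: c=73 d=73

Derivation:
Step 1: declare c=32 at depth 0
Step 2: declare d=73 at depth 0
Step 3: declare c=(read d)=73 at depth 0
Step 4: declare c=(read d)=73 at depth 0
Step 5: declare d=(read c)=73 at depth 0
Step 6: declare c=(read c)=73 at depth 0
Step 7: enter scope (depth=1)
Step 8: declare d=83 at depth 1
Step 9: declare d=(read c)=73 at depth 1
Step 10: declare c=95 at depth 1
Step 11: exit scope (depth=0)
Step 12: declare d=(read c)=73 at depth 0
Step 13: declare d=73 at depth 0
Visible at query point: c=73 d=73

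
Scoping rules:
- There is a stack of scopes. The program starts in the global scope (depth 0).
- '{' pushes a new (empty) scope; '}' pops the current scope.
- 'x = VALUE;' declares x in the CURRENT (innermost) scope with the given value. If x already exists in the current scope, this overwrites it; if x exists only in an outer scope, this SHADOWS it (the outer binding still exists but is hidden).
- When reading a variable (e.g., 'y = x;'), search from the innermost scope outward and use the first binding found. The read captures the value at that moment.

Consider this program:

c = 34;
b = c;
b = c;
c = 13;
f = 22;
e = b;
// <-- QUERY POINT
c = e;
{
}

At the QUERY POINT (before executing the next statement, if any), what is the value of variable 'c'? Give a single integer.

Step 1: declare c=34 at depth 0
Step 2: declare b=(read c)=34 at depth 0
Step 3: declare b=(read c)=34 at depth 0
Step 4: declare c=13 at depth 0
Step 5: declare f=22 at depth 0
Step 6: declare e=(read b)=34 at depth 0
Visible at query point: b=34 c=13 e=34 f=22

Answer: 13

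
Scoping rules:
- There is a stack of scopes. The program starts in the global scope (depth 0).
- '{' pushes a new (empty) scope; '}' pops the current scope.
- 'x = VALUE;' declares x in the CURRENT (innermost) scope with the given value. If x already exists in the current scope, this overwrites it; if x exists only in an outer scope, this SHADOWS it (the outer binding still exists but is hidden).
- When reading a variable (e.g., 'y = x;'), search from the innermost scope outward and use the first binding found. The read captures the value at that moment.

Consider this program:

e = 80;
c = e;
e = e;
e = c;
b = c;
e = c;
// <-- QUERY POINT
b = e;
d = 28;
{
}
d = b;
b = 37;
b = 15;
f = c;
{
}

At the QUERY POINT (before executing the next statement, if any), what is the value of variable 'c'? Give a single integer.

Answer: 80

Derivation:
Step 1: declare e=80 at depth 0
Step 2: declare c=(read e)=80 at depth 0
Step 3: declare e=(read e)=80 at depth 0
Step 4: declare e=(read c)=80 at depth 0
Step 5: declare b=(read c)=80 at depth 0
Step 6: declare e=(read c)=80 at depth 0
Visible at query point: b=80 c=80 e=80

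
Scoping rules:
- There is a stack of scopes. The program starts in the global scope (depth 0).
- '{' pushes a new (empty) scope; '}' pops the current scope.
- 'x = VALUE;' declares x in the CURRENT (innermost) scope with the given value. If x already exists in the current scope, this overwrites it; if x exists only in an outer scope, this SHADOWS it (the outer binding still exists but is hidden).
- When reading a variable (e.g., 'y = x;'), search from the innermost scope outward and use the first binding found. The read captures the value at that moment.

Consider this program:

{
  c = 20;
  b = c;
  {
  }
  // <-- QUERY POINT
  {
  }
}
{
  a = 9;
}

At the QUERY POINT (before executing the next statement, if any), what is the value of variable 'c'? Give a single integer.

Step 1: enter scope (depth=1)
Step 2: declare c=20 at depth 1
Step 3: declare b=(read c)=20 at depth 1
Step 4: enter scope (depth=2)
Step 5: exit scope (depth=1)
Visible at query point: b=20 c=20

Answer: 20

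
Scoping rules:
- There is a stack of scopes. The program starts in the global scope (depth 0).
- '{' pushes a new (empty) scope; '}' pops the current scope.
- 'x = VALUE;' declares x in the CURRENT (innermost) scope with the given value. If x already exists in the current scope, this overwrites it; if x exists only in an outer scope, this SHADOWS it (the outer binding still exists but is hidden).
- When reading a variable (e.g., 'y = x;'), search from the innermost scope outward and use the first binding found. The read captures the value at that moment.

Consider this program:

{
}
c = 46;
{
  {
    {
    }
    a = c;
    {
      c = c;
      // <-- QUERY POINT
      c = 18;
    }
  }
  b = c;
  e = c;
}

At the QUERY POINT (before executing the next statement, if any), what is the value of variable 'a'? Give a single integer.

Step 1: enter scope (depth=1)
Step 2: exit scope (depth=0)
Step 3: declare c=46 at depth 0
Step 4: enter scope (depth=1)
Step 5: enter scope (depth=2)
Step 6: enter scope (depth=3)
Step 7: exit scope (depth=2)
Step 8: declare a=(read c)=46 at depth 2
Step 9: enter scope (depth=3)
Step 10: declare c=(read c)=46 at depth 3
Visible at query point: a=46 c=46

Answer: 46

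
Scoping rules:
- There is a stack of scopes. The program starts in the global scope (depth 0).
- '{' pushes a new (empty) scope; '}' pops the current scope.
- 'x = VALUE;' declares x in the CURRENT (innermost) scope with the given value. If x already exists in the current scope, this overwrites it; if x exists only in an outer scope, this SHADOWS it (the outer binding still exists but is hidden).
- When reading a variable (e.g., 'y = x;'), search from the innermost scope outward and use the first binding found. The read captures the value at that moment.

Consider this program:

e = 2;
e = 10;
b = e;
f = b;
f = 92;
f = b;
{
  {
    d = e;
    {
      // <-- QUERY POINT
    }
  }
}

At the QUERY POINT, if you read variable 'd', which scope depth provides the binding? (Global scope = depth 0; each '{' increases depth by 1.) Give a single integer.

Step 1: declare e=2 at depth 0
Step 2: declare e=10 at depth 0
Step 3: declare b=(read e)=10 at depth 0
Step 4: declare f=(read b)=10 at depth 0
Step 5: declare f=92 at depth 0
Step 6: declare f=(read b)=10 at depth 0
Step 7: enter scope (depth=1)
Step 8: enter scope (depth=2)
Step 9: declare d=(read e)=10 at depth 2
Step 10: enter scope (depth=3)
Visible at query point: b=10 d=10 e=10 f=10

Answer: 2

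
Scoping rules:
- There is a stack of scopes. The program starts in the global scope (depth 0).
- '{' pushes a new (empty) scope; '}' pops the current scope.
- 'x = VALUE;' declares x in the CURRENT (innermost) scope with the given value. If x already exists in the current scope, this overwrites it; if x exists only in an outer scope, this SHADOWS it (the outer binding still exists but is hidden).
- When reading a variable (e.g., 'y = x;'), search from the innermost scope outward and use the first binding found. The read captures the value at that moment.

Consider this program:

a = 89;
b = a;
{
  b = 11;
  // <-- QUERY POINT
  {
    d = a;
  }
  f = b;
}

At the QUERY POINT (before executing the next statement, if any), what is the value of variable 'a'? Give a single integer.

Step 1: declare a=89 at depth 0
Step 2: declare b=(read a)=89 at depth 0
Step 3: enter scope (depth=1)
Step 4: declare b=11 at depth 1
Visible at query point: a=89 b=11

Answer: 89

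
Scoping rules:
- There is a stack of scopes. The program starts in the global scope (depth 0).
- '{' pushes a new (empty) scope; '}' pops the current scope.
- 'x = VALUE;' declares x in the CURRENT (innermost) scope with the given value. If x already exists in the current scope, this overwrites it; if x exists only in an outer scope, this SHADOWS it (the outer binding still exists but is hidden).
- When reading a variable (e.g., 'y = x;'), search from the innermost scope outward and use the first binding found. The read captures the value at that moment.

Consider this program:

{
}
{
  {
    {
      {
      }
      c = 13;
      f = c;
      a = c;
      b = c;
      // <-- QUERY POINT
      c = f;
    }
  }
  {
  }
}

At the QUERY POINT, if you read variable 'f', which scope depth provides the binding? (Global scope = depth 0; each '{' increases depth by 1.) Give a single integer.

Answer: 3

Derivation:
Step 1: enter scope (depth=1)
Step 2: exit scope (depth=0)
Step 3: enter scope (depth=1)
Step 4: enter scope (depth=2)
Step 5: enter scope (depth=3)
Step 6: enter scope (depth=4)
Step 7: exit scope (depth=3)
Step 8: declare c=13 at depth 3
Step 9: declare f=(read c)=13 at depth 3
Step 10: declare a=(read c)=13 at depth 3
Step 11: declare b=(read c)=13 at depth 3
Visible at query point: a=13 b=13 c=13 f=13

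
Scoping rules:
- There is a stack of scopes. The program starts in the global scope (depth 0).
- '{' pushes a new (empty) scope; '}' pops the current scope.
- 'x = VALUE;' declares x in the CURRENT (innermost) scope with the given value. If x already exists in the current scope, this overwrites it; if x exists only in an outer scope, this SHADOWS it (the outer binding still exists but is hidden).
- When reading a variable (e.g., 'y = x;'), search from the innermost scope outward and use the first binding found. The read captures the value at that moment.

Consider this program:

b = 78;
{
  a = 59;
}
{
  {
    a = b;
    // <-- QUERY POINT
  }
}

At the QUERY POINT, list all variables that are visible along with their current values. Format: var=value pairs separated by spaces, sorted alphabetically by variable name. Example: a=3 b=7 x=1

Step 1: declare b=78 at depth 0
Step 2: enter scope (depth=1)
Step 3: declare a=59 at depth 1
Step 4: exit scope (depth=0)
Step 5: enter scope (depth=1)
Step 6: enter scope (depth=2)
Step 7: declare a=(read b)=78 at depth 2
Visible at query point: a=78 b=78

Answer: a=78 b=78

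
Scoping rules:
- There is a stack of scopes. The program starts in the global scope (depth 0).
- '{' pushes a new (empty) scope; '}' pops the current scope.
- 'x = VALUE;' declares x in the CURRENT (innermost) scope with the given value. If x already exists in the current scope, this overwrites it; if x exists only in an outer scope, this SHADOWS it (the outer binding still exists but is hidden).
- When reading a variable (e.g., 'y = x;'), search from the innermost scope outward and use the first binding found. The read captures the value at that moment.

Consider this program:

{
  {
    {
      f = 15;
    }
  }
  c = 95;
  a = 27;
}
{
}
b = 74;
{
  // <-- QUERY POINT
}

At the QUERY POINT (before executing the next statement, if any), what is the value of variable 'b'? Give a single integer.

Step 1: enter scope (depth=1)
Step 2: enter scope (depth=2)
Step 3: enter scope (depth=3)
Step 4: declare f=15 at depth 3
Step 5: exit scope (depth=2)
Step 6: exit scope (depth=1)
Step 7: declare c=95 at depth 1
Step 8: declare a=27 at depth 1
Step 9: exit scope (depth=0)
Step 10: enter scope (depth=1)
Step 11: exit scope (depth=0)
Step 12: declare b=74 at depth 0
Step 13: enter scope (depth=1)
Visible at query point: b=74

Answer: 74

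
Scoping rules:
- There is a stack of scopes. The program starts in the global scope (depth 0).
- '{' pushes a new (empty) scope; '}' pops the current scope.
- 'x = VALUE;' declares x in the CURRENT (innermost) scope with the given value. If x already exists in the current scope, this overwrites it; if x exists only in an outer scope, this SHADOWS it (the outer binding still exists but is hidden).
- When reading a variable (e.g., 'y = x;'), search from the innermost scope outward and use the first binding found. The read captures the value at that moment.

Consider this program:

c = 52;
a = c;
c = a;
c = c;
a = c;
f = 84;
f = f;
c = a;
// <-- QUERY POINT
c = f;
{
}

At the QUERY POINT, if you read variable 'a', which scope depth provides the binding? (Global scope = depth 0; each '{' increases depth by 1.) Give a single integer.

Step 1: declare c=52 at depth 0
Step 2: declare a=(read c)=52 at depth 0
Step 3: declare c=(read a)=52 at depth 0
Step 4: declare c=(read c)=52 at depth 0
Step 5: declare a=(read c)=52 at depth 0
Step 6: declare f=84 at depth 0
Step 7: declare f=(read f)=84 at depth 0
Step 8: declare c=(read a)=52 at depth 0
Visible at query point: a=52 c=52 f=84

Answer: 0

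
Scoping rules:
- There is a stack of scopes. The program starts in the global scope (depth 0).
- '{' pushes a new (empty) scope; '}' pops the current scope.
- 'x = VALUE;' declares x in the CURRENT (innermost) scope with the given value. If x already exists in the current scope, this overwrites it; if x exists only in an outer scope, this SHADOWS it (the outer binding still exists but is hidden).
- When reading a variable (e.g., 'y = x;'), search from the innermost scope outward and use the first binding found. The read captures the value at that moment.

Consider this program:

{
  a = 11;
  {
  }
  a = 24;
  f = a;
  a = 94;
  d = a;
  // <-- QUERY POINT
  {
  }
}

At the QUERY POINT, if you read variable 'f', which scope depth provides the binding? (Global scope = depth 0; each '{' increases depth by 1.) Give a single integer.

Answer: 1

Derivation:
Step 1: enter scope (depth=1)
Step 2: declare a=11 at depth 1
Step 3: enter scope (depth=2)
Step 4: exit scope (depth=1)
Step 5: declare a=24 at depth 1
Step 6: declare f=(read a)=24 at depth 1
Step 7: declare a=94 at depth 1
Step 8: declare d=(read a)=94 at depth 1
Visible at query point: a=94 d=94 f=24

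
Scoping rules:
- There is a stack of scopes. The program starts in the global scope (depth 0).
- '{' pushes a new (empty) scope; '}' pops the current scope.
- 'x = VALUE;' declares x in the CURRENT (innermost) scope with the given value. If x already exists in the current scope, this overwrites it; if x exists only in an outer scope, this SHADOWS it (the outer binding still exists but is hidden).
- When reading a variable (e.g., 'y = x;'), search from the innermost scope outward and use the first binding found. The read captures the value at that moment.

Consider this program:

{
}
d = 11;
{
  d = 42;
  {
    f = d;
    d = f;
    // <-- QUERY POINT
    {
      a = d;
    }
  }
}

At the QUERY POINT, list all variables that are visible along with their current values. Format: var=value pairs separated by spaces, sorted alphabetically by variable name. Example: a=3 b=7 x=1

Answer: d=42 f=42

Derivation:
Step 1: enter scope (depth=1)
Step 2: exit scope (depth=0)
Step 3: declare d=11 at depth 0
Step 4: enter scope (depth=1)
Step 5: declare d=42 at depth 1
Step 6: enter scope (depth=2)
Step 7: declare f=(read d)=42 at depth 2
Step 8: declare d=(read f)=42 at depth 2
Visible at query point: d=42 f=42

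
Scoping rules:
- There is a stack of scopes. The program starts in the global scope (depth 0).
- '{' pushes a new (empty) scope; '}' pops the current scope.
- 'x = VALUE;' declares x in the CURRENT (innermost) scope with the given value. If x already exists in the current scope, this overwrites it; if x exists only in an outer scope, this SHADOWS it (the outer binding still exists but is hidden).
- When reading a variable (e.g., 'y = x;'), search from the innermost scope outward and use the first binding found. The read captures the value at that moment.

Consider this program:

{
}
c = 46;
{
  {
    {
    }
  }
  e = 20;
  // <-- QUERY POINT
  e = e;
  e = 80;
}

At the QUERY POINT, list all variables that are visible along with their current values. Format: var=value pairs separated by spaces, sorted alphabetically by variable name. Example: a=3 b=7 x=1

Step 1: enter scope (depth=1)
Step 2: exit scope (depth=0)
Step 3: declare c=46 at depth 0
Step 4: enter scope (depth=1)
Step 5: enter scope (depth=2)
Step 6: enter scope (depth=3)
Step 7: exit scope (depth=2)
Step 8: exit scope (depth=1)
Step 9: declare e=20 at depth 1
Visible at query point: c=46 e=20

Answer: c=46 e=20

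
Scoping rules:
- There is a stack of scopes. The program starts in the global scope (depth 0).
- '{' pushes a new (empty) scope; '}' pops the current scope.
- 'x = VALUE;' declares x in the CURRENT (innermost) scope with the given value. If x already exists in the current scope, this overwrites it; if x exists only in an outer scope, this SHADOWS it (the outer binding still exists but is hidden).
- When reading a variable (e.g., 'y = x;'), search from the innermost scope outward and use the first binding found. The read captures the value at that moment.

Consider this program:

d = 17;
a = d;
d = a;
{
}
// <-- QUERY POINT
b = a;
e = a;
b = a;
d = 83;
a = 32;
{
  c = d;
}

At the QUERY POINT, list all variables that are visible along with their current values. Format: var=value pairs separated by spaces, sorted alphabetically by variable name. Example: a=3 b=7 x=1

Step 1: declare d=17 at depth 0
Step 2: declare a=(read d)=17 at depth 0
Step 3: declare d=(read a)=17 at depth 0
Step 4: enter scope (depth=1)
Step 5: exit scope (depth=0)
Visible at query point: a=17 d=17

Answer: a=17 d=17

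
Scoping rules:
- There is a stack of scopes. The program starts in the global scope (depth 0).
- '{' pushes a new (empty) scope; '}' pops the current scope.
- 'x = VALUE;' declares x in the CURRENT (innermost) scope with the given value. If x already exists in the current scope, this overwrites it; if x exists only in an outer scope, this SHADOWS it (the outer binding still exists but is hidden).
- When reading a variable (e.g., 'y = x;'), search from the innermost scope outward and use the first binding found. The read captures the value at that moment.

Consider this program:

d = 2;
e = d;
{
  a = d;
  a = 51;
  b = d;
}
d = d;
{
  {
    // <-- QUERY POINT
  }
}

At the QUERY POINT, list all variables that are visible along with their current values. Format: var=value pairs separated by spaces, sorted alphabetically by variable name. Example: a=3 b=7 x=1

Answer: d=2 e=2

Derivation:
Step 1: declare d=2 at depth 0
Step 2: declare e=(read d)=2 at depth 0
Step 3: enter scope (depth=1)
Step 4: declare a=(read d)=2 at depth 1
Step 5: declare a=51 at depth 1
Step 6: declare b=(read d)=2 at depth 1
Step 7: exit scope (depth=0)
Step 8: declare d=(read d)=2 at depth 0
Step 9: enter scope (depth=1)
Step 10: enter scope (depth=2)
Visible at query point: d=2 e=2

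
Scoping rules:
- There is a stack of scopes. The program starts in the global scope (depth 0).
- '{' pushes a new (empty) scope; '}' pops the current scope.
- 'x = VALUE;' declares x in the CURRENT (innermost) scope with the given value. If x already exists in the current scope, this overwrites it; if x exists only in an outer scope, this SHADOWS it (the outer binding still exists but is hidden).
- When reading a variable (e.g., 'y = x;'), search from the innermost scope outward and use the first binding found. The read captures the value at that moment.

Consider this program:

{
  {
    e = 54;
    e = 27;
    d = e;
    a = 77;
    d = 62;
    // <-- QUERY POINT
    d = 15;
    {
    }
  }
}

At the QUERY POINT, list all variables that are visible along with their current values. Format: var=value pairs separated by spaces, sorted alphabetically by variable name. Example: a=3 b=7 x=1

Answer: a=77 d=62 e=27

Derivation:
Step 1: enter scope (depth=1)
Step 2: enter scope (depth=2)
Step 3: declare e=54 at depth 2
Step 4: declare e=27 at depth 2
Step 5: declare d=(read e)=27 at depth 2
Step 6: declare a=77 at depth 2
Step 7: declare d=62 at depth 2
Visible at query point: a=77 d=62 e=27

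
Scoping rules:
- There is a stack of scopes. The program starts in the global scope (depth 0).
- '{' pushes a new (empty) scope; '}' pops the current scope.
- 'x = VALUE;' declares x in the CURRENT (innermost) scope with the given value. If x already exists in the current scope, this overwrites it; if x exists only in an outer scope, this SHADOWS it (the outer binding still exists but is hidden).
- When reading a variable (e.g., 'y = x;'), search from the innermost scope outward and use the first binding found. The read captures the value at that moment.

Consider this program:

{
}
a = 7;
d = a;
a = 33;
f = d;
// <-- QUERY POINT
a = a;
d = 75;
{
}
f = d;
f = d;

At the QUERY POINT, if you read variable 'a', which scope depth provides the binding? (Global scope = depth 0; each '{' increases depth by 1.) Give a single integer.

Step 1: enter scope (depth=1)
Step 2: exit scope (depth=0)
Step 3: declare a=7 at depth 0
Step 4: declare d=(read a)=7 at depth 0
Step 5: declare a=33 at depth 0
Step 6: declare f=(read d)=7 at depth 0
Visible at query point: a=33 d=7 f=7

Answer: 0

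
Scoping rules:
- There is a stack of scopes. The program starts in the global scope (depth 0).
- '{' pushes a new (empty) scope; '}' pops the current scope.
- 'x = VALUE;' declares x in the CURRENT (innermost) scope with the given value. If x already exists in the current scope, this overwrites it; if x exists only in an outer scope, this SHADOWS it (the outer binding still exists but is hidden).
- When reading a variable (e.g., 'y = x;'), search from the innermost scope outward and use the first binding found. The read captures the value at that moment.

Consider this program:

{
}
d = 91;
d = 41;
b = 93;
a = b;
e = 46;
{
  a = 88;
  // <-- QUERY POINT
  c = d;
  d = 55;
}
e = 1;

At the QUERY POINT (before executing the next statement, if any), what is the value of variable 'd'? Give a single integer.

Step 1: enter scope (depth=1)
Step 2: exit scope (depth=0)
Step 3: declare d=91 at depth 0
Step 4: declare d=41 at depth 0
Step 5: declare b=93 at depth 0
Step 6: declare a=(read b)=93 at depth 0
Step 7: declare e=46 at depth 0
Step 8: enter scope (depth=1)
Step 9: declare a=88 at depth 1
Visible at query point: a=88 b=93 d=41 e=46

Answer: 41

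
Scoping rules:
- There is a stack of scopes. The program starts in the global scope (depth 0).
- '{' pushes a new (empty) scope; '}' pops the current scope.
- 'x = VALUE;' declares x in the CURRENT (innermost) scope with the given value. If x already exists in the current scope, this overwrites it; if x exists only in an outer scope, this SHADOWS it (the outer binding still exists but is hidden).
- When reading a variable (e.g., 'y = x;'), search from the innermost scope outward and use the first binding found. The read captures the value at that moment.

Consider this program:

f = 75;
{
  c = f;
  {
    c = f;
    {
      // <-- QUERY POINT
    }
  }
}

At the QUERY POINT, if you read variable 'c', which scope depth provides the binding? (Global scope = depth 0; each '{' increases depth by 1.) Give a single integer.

Step 1: declare f=75 at depth 0
Step 2: enter scope (depth=1)
Step 3: declare c=(read f)=75 at depth 1
Step 4: enter scope (depth=2)
Step 5: declare c=(read f)=75 at depth 2
Step 6: enter scope (depth=3)
Visible at query point: c=75 f=75

Answer: 2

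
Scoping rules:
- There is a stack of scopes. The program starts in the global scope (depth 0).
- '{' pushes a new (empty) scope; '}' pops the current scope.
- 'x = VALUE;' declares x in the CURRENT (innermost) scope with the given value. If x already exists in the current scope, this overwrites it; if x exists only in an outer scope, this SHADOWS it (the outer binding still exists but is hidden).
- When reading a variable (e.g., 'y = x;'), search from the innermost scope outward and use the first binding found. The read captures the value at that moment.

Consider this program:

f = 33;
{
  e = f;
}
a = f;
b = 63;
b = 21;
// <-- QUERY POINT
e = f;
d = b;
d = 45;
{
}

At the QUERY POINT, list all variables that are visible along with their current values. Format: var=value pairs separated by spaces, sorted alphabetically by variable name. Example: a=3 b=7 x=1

Step 1: declare f=33 at depth 0
Step 2: enter scope (depth=1)
Step 3: declare e=(read f)=33 at depth 1
Step 4: exit scope (depth=0)
Step 5: declare a=(read f)=33 at depth 0
Step 6: declare b=63 at depth 0
Step 7: declare b=21 at depth 0
Visible at query point: a=33 b=21 f=33

Answer: a=33 b=21 f=33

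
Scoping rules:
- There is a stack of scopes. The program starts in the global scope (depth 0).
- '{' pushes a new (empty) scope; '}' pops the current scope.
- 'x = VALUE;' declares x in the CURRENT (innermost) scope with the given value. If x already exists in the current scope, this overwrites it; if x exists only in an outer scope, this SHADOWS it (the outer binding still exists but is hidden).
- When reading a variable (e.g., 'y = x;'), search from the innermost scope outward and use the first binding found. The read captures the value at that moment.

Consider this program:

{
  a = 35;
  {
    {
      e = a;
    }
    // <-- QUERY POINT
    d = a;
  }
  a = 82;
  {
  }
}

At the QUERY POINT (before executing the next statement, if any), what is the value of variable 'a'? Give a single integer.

Answer: 35

Derivation:
Step 1: enter scope (depth=1)
Step 2: declare a=35 at depth 1
Step 3: enter scope (depth=2)
Step 4: enter scope (depth=3)
Step 5: declare e=(read a)=35 at depth 3
Step 6: exit scope (depth=2)
Visible at query point: a=35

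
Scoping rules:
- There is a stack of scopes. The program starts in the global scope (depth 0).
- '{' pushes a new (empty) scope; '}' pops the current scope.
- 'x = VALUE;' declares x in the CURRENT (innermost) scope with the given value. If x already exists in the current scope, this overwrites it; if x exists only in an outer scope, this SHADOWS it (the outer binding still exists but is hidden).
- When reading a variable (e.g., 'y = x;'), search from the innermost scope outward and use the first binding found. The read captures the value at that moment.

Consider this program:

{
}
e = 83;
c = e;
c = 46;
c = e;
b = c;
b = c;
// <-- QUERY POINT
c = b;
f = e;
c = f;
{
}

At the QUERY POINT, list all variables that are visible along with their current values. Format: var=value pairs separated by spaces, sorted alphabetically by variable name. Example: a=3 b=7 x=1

Step 1: enter scope (depth=1)
Step 2: exit scope (depth=0)
Step 3: declare e=83 at depth 0
Step 4: declare c=(read e)=83 at depth 0
Step 5: declare c=46 at depth 0
Step 6: declare c=(read e)=83 at depth 0
Step 7: declare b=(read c)=83 at depth 0
Step 8: declare b=(read c)=83 at depth 0
Visible at query point: b=83 c=83 e=83

Answer: b=83 c=83 e=83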